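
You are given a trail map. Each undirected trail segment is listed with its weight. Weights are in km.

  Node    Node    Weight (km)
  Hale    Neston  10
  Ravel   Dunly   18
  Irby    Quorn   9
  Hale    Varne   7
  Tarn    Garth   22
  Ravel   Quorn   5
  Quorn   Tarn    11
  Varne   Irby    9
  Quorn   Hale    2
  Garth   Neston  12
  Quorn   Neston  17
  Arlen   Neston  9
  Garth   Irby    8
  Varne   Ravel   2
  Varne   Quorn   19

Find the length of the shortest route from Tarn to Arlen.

Enumerating some paths:
Tarn → Quorn → Neston → Arlen: 11+17+9 = 37
Tarn → Garth → Neston → Arlen: 22+12+9 = 43
Tarn → Quorn → Hale → Neston → Arlen: 11+2+10+9 = 32
The minimum is 32 km via Tarn → Quorn → Hale → Neston → Arlen.

32 km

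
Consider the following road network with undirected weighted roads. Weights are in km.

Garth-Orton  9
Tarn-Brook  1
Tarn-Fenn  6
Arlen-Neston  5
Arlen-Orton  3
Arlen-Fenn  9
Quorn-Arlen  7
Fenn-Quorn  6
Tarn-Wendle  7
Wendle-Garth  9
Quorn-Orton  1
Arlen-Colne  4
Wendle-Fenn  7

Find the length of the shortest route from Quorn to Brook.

13 km

Enumerating some paths:
Quorn–Fenn–Tarn–Brook: 6+6+1 = 13
Quorn–Orton–Arlen–Fenn–Tarn–Brook: 1+3+9+6+1 = 20
Quorn–Fenn–Wendle–Tarn–Brook: 6+7+7+1 = 21
Cheapest is Quorn–Fenn–Tarn–Brook at 13 km.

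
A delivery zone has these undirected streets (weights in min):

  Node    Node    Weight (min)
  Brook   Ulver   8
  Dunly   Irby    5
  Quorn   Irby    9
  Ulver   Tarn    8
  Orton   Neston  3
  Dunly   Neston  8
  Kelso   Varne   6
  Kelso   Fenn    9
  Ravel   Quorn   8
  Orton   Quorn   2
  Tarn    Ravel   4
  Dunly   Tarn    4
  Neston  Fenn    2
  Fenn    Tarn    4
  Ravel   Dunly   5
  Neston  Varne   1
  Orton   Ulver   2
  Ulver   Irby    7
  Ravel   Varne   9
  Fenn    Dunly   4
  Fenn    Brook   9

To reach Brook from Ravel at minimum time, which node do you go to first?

Tarn

Candidate routes:
Ravel - Tarn - Fenn - Brook: 4+4+9 = 17
Ravel - Dunly - Fenn - Brook: 5+4+9 = 18
Cheapest is Ravel - Tarn - Fenn - Brook at 17 min.
So from Ravel the first move is to Tarn.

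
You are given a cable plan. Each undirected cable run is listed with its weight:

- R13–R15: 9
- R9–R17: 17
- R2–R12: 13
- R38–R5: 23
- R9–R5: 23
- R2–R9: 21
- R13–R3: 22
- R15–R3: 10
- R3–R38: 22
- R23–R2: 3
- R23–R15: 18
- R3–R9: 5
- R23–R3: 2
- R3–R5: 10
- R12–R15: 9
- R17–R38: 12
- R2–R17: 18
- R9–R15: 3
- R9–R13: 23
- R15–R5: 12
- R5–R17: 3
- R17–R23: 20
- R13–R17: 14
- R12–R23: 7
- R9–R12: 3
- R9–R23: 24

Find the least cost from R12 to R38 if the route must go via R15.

Shortest R12→R15: R12 → R9 → R15 = 6
Shortest R15→R38: R15 → R5 → R17 → R38 = 27
Total via R15: 6 + 27 = 33.

33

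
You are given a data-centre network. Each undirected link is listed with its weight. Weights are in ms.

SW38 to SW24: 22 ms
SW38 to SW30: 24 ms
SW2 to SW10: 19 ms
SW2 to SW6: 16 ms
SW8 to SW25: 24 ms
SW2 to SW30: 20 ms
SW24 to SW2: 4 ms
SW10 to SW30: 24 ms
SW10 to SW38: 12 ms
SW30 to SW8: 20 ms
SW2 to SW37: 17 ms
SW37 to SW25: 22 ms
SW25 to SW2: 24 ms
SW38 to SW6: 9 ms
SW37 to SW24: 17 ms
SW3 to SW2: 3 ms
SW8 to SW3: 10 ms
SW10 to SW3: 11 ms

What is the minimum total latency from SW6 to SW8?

29 ms

Candidate routes:
SW6–SW38–SW10–SW2–SW3–SW8: 9+12+19+3+10 = 53
SW6–SW38–SW24–SW2–SW3–SW8: 9+22+4+3+10 = 48
SW6–SW2–SW3–SW8: 16+3+10 = 29
SW6–SW38–SW10–SW3–SW8: 9+12+11+10 = 42
The minimum is 29 ms via SW6–SW2–SW3–SW8.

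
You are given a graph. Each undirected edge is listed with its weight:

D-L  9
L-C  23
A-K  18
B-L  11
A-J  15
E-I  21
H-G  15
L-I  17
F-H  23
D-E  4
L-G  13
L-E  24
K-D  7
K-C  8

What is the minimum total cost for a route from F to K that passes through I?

100

Best F to I: F → H → G → L → I costing 68
Best I to K: I → E → D → K costing 32
Total via I: 68 + 32 = 100.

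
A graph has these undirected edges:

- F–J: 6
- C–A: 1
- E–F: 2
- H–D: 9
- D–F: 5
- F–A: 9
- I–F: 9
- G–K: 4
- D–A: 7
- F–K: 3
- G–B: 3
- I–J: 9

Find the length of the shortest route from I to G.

Enumerating some paths:
I → J → F → K → G: 9+6+3+4 = 22
I → F → K → G: 9+3+4 = 16
The minimum is 16 via I → F → K → G.

16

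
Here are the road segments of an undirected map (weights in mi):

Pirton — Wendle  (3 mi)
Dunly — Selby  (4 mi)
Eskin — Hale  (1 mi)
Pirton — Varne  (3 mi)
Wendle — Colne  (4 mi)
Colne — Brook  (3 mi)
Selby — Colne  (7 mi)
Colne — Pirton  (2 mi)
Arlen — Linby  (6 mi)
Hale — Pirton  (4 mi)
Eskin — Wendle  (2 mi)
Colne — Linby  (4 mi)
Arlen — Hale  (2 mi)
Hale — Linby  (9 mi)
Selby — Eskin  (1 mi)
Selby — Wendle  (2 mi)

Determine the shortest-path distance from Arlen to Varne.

9 mi

Enumerating some paths:
Arlen - Hale - Eskin - Wendle - Pirton - Varne: 2+1+2+3+3 = 11
Arlen - Hale - Pirton - Varne: 2+4+3 = 9
Arlen - Hale - Eskin - Selby - Wendle - Pirton - Varne: 2+1+1+2+3+3 = 12
The minimum is 9 mi via Arlen - Hale - Pirton - Varne.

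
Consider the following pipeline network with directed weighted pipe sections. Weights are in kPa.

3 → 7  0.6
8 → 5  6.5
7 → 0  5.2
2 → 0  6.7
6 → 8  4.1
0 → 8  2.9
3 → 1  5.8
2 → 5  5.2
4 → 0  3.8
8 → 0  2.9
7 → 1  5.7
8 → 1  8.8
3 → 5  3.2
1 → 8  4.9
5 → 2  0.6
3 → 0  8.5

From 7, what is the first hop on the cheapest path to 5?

Compare a few routes:
7 → 0 → 8 → 5: 5.2+2.9+6.5 = 14.6
7 → 1 → 8 → 5: 5.7+4.9+6.5 = 17.1
The minimum is 14.6 kPa via 7 → 0 → 8 → 5.
So from 7 the first move is to 0.

0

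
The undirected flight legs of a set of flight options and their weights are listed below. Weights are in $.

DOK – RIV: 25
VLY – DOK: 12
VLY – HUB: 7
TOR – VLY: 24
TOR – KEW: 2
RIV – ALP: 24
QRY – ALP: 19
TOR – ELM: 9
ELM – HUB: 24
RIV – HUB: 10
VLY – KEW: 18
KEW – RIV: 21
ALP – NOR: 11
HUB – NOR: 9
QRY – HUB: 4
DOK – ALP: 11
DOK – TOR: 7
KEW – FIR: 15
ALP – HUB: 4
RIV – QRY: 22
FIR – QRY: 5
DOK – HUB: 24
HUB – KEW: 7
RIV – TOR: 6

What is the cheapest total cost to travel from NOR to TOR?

Candidate routes:
NOR–HUB–RIV–TOR: 9+10+6 = 25
NOR–ALP–HUB–KEW–TOR: 11+4+7+2 = 24
NOR–HUB–KEW–TOR: 9+7+2 = 18
Cheapest is NOR–HUB–KEW–TOR at $18.

$18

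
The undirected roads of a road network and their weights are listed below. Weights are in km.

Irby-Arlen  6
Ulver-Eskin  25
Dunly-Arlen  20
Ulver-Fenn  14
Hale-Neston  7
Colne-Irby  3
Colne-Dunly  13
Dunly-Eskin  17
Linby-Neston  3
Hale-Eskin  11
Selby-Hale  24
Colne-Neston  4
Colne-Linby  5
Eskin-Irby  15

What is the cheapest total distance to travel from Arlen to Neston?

13 km

Candidate routes:
Arlen–Irby–Colne–Linby–Neston: 6+3+5+3 = 17
Arlen–Irby–Colne–Neston: 6+3+4 = 13
The minimum is 13 km via Arlen–Irby–Colne–Neston.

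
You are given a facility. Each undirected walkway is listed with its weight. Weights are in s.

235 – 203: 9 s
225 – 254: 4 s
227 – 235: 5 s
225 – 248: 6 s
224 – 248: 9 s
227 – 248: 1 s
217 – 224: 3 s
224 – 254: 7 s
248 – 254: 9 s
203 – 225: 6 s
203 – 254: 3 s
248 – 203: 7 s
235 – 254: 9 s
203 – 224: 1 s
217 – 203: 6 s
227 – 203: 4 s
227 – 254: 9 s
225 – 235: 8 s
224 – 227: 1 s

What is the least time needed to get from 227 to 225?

Compare a few routes:
227 - 248 - 225: 1+6 = 7
227 - 224 - 203 - 225: 1+1+6 = 8
The minimum is 7 s via 227 - 248 - 225.

7 s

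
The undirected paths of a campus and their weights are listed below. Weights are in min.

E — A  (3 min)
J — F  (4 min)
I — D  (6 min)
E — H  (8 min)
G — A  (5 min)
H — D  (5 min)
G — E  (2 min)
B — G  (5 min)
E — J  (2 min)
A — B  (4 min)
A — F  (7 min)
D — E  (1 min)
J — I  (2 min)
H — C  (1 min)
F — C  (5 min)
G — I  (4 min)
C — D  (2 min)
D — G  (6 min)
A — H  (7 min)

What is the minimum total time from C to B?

10 min

Compare a few routes:
C - D - G - B: 2+6+5 = 13
C - H - D - E - A - B: 1+5+1+3+4 = 14
C - D - E - G - B: 2+1+2+5 = 10
C - H - A - B: 1+7+4 = 12
The minimum is 10 min via C - D - E - G - B.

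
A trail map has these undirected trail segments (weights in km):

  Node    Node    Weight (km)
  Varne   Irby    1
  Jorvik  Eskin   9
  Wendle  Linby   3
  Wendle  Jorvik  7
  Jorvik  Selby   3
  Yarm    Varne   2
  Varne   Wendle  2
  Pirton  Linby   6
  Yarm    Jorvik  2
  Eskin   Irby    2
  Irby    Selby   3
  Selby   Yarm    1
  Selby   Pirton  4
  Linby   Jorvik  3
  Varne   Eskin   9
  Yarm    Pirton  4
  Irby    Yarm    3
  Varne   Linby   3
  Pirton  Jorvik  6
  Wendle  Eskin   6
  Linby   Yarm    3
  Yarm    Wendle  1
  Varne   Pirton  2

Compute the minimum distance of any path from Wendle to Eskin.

5 km

Candidate routes:
Wendle - Yarm - Irby - Eskin: 1+3+2 = 6
Wendle - Varne - Irby - Eskin: 2+1+2 = 5
The minimum is 5 km via Wendle - Varne - Irby - Eskin.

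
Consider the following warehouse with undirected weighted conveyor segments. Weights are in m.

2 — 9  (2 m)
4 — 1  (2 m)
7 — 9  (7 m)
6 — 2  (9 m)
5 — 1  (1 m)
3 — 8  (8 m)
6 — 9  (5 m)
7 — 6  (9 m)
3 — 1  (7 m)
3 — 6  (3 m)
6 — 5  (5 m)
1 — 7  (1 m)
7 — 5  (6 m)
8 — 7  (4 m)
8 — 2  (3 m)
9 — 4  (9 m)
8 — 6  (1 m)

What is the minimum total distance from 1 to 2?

Settle nodes by increasing distance from 1:
1: 0
5: 1  (via 1)
7: 1  (via 1)
4: 2  (via 1)
8: 5  (via 7)
6: 6  (via 5)
3: 7  (via 1)
2: 8  (via 8)
Shortest route: 1 → 7 → 8 → 2 = 8 m.

8 m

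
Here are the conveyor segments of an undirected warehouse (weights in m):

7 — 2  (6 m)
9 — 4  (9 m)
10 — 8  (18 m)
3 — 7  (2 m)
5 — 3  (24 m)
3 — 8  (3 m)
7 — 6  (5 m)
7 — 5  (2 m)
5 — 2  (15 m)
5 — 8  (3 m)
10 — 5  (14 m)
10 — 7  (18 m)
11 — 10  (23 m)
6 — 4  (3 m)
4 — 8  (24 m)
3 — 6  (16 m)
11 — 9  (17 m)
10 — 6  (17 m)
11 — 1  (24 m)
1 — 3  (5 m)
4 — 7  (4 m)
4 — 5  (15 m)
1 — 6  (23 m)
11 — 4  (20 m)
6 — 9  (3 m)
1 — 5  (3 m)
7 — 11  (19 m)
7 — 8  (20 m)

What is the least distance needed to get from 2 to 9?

Candidate routes:
2 → 7 → 4 → 6 → 9: 6+4+3+3 = 16
2 → 7 → 4 → 9: 6+4+9 = 19
2 → 7 → 6 → 9: 6+5+3 = 14
The minimum is 14 m via 2 → 7 → 6 → 9.

14 m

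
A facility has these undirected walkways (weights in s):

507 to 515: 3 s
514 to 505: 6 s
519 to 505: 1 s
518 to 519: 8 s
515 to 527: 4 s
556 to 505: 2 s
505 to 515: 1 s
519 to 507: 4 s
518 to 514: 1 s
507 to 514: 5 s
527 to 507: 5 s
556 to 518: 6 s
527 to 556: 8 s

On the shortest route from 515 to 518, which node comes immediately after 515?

Enumerating some paths:
515–507–514–518: 3+5+1 = 9
515–505–556–518: 1+2+6 = 9
515–505–519–518: 1+1+8 = 10
515–505–514–518: 1+6+1 = 8
Cheapest is 515–505–514–518 at 8 s.
So from 515 the first move is to 505.

505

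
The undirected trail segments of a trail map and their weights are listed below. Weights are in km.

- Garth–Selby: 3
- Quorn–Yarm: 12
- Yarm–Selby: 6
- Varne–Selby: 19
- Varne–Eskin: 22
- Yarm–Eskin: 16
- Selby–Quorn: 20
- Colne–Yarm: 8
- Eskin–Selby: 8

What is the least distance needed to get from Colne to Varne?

33 km

Shortest distances from Colne:
Colne: 0
Yarm: 8  (via Colne)
Selby: 14  (via Yarm)
Garth: 17  (via Selby)
Quorn: 20  (via Yarm)
Eskin: 22  (via Selby)
Varne: 33  (via Selby)
Shortest route: Colne → Yarm → Selby → Varne = 33 km.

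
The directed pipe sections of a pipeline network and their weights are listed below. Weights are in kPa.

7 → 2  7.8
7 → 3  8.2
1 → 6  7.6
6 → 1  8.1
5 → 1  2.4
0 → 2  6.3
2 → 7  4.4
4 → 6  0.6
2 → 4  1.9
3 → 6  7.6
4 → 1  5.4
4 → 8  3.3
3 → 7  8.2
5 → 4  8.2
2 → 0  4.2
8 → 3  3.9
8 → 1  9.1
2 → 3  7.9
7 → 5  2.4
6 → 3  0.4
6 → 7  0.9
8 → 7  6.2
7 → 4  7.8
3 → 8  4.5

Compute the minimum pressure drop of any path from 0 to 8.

11.5 kPa

Shortest distances from 0:
0: 0
2: 6.3  (via 0)
4: 8.2  (via 2)
6: 8.8  (via 4)
3: 9.2  (via 6)
7: 9.7  (via 6)
8: 11.5  (via 4)
Shortest route: 0–2–4–8 = 11.5 kPa.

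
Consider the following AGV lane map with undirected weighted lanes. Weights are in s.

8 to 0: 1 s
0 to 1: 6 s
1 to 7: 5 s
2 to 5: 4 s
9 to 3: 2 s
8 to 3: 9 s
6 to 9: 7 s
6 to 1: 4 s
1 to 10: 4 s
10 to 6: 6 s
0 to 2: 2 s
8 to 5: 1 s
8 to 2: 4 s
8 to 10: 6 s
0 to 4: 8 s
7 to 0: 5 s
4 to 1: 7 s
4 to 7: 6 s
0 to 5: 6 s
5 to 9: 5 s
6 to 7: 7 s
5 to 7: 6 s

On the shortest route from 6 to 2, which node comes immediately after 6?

Candidate routes:
6 → 7 → 0 → 2: 7+5+2 = 14
6 → 10 → 8 → 0 → 2: 6+6+1+2 = 15
6 → 1 → 0 → 8 → 2: 4+6+1+4 = 15
6 → 1 → 0 → 2: 4+6+2 = 12
The minimum is 12 s via 6 → 1 → 0 → 2.
So from 6 the first move is to 1.

1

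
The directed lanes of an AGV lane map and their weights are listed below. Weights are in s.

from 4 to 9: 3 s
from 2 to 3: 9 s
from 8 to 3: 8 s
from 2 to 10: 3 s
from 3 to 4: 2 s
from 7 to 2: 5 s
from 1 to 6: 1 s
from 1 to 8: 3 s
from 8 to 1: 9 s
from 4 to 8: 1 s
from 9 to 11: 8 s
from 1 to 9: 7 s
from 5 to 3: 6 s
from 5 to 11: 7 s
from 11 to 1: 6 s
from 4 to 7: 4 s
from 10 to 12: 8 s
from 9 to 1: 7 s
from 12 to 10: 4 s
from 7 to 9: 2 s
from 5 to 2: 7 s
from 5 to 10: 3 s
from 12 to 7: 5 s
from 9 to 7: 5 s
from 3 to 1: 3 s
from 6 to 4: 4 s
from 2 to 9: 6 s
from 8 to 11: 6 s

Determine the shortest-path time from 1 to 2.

14 s

Settle nodes by increasing distance from 1:
1: 0
6: 1  (via 1)
8: 3  (via 1)
4: 5  (via 6)
9: 7  (via 1)
7: 9  (via 4)
11: 9  (via 8)
3: 11  (via 8)
2: 14  (via 7)
Shortest route: 1–6–4–7–2 = 14 s.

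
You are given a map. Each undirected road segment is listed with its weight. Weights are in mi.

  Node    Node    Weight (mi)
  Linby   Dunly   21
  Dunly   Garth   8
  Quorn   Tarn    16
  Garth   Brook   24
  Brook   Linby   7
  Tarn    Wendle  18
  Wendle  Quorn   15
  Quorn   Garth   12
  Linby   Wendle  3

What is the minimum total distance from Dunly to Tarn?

Compare a few routes:
Dunly–Garth–Quorn–Tarn: 8+12+16 = 36
Dunly–Linby–Wendle–Tarn: 21+3+18 = 42
Dunly–Garth–Quorn–Wendle–Tarn: 8+12+15+18 = 53
The minimum is 36 mi via Dunly–Garth–Quorn–Tarn.

36 mi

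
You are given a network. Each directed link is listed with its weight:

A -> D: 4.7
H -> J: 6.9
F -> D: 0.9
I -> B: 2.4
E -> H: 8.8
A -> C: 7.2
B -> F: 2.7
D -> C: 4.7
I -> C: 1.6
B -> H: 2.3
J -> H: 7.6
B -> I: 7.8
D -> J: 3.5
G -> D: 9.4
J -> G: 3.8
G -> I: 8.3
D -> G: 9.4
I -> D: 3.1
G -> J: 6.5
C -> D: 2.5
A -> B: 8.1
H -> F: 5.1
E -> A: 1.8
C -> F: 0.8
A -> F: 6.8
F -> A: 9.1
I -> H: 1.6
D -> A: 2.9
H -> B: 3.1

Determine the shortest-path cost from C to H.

12.8

Candidate routes:
C - D - J - H: 2.5+3.5+7.6 = 13.6
C - F - D - A - B - H: 0.8+0.9+2.9+8.1+2.3 = 15
C - D - A - B - H: 2.5+2.9+8.1+2.3 = 15.8
C - F - D - J - H: 0.8+0.9+3.5+7.6 = 12.8
The minimum is 12.8 via C - F - D - J - H.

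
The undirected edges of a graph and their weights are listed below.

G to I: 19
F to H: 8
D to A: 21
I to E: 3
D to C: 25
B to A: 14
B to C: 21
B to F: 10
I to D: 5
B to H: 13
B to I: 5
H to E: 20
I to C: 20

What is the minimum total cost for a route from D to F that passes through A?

45

Best D to A: D → A costing 21
Shortest A→F: A → B → F = 24
Total via A: 21 + 24 = 45.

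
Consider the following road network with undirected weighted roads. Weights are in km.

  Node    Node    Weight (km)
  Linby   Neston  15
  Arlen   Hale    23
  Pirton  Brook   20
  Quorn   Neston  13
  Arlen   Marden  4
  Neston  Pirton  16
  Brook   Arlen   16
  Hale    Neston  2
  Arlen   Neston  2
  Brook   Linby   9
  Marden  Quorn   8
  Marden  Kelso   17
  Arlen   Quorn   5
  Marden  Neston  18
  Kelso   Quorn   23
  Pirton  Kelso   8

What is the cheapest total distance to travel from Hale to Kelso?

Running Dijkstra from Hale:
Hale: 0
Neston: 2  (via Hale)
Arlen: 4  (via Neston)
Marden: 8  (via Arlen)
Quorn: 9  (via Arlen)
Linby: 17  (via Neston)
Pirton: 18  (via Neston)
Brook: 20  (via Arlen)
Kelso: 25  (via Marden)
Shortest route: Hale → Neston → Arlen → Marden → Kelso = 25 km.

25 km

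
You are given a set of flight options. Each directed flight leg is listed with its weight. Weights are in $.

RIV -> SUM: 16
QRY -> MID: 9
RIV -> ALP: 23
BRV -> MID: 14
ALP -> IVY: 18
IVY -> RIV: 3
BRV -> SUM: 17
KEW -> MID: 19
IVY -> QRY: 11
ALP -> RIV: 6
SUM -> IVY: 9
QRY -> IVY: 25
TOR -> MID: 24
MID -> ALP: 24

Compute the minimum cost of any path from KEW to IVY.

$61

Candidate routes:
KEW–MID–ALP–RIV–SUM–IVY: 19+24+6+16+9 = 74
KEW–MID–ALP–IVY: 19+24+18 = 61
Cheapest is KEW–MID–ALP–IVY at $61.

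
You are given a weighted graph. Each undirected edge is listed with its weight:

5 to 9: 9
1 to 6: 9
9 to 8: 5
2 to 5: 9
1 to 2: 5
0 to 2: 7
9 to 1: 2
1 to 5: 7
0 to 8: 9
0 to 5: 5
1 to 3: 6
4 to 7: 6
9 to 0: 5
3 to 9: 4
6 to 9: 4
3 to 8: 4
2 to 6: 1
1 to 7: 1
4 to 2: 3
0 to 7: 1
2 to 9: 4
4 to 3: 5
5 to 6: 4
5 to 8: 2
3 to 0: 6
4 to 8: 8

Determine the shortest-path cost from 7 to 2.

6

Enumerating some paths:
7 - 1 - 2: 1+5 = 6
7 - 1 - 9 - 2: 1+2+4 = 7
Cheapest is 7 - 1 - 2 at 6.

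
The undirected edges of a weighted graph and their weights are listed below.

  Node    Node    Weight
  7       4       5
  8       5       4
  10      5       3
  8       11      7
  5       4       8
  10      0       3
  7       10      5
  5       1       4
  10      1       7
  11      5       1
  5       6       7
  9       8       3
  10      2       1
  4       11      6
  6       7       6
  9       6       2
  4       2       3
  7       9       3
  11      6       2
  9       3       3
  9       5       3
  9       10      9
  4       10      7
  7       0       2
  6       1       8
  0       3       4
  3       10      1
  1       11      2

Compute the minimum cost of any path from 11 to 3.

5

Compare a few routes:
11 - 6 - 9 - 3: 2+2+3 = 7
11 - 1 - 10 - 3: 2+7+1 = 10
11 - 5 - 10 - 3: 1+3+1 = 5
11 - 5 - 9 - 3: 1+3+3 = 7
The minimum is 5 via 11 - 5 - 10 - 3.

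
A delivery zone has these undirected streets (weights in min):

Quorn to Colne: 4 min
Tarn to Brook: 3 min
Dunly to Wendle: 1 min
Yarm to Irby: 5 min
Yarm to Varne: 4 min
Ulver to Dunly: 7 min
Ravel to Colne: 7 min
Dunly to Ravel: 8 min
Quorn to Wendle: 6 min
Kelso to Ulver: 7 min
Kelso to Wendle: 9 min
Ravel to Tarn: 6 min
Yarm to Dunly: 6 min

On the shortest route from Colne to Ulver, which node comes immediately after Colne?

Enumerating some paths:
Colne → Quorn → Wendle → Kelso → Ulver: 4+6+9+7 = 26
Colne → Quorn → Wendle → Dunly → Ulver: 4+6+1+7 = 18
Colne → Ravel → Dunly → Ulver: 7+8+7 = 22
The minimum is 18 min via Colne → Quorn → Wendle → Dunly → Ulver.
So from Colne the first move is to Quorn.

Quorn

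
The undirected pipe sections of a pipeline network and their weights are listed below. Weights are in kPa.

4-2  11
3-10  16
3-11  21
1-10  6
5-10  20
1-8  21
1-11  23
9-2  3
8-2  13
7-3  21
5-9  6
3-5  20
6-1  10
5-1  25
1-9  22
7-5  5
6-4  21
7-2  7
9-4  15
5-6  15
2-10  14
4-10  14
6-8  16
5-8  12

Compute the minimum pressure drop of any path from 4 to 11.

Compare a few routes:
4 - 10 - 1 - 11: 14+6+23 = 43
4 - 10 - 3 - 11: 14+16+21 = 51
Cheapest is 4 - 10 - 1 - 11 at 43 kPa.

43 kPa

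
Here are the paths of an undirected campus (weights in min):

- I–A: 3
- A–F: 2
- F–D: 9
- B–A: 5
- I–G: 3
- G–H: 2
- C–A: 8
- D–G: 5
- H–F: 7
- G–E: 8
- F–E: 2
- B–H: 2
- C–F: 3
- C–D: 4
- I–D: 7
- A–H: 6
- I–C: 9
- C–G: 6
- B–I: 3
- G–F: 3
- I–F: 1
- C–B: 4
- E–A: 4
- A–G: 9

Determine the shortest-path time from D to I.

7 min

Shortest distances from D:
D: 0
C: 4  (via D)
G: 5  (via D)
F: 7  (via C)
H: 7  (via G)
I: 7  (via D)
Shortest route: D → I = 7 min.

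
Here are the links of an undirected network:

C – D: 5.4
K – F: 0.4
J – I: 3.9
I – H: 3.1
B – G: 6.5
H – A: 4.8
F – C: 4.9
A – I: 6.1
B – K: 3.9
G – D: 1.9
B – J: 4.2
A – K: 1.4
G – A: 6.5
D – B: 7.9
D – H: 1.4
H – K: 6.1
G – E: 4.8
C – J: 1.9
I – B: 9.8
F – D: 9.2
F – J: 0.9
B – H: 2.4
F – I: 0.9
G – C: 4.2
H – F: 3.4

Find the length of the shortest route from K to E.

11.9

Enumerating some paths:
K - F - J - C - G - E: 0.4+0.9+1.9+4.2+4.8 = 12.2
K - F - H - D - G - E: 0.4+3.4+1.4+1.9+4.8 = 11.9
K - F - I - H - D - G - E: 0.4+0.9+3.1+1.4+1.9+4.8 = 12.5
The minimum is 11.9 via K - F - H - D - G - E.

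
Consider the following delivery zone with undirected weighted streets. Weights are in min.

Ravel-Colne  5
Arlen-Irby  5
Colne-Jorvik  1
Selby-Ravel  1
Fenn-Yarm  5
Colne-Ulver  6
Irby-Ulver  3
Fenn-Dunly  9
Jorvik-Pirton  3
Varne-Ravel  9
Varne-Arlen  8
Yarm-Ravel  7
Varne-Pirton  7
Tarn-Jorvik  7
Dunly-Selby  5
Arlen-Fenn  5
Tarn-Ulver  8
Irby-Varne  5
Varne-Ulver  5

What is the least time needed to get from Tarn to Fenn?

Enumerating some paths:
Tarn–Ulver–Varne–Arlen–Fenn: 8+5+8+5 = 26
Tarn–Jorvik–Colne–Ulver–Irby–Arlen–Fenn: 7+1+6+3+5+5 = 27
Tarn–Ulver–Irby–Arlen–Fenn: 8+3+5+5 = 21
Tarn–Jorvik–Colne–Ravel–Yarm–Fenn: 7+1+5+7+5 = 25
Cheapest is Tarn–Ulver–Irby–Arlen–Fenn at 21 min.

21 min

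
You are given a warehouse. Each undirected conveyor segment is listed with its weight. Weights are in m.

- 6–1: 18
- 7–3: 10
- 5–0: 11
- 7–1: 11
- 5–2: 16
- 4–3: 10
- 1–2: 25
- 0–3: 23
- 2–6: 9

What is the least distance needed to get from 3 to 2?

46 m

Shortest distances from 3:
3: 0
4: 10  (via 3)
7: 10  (via 3)
1: 21  (via 7)
0: 23  (via 3)
5: 34  (via 0)
6: 39  (via 1)
2: 46  (via 1)
Shortest route: 3 → 7 → 1 → 2 = 46 m.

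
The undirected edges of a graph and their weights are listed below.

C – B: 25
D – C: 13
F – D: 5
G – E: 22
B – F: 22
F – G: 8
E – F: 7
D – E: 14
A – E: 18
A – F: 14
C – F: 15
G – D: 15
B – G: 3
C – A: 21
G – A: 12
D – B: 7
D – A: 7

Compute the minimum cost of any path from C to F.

15

Running Dijkstra from C:
C: 0
D: 13  (via C)
F: 15  (via C)
Shortest route: C–F = 15.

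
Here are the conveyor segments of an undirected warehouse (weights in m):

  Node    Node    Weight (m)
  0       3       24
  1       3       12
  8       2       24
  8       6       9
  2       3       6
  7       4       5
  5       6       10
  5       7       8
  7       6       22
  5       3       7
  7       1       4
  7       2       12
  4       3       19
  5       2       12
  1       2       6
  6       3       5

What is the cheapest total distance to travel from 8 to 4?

32 m

Running Dijkstra from 8:
8: 0
6: 9  (via 8)
3: 14  (via 6)
5: 19  (via 6)
2: 20  (via 3)
1: 26  (via 3)
7: 27  (via 5)
4: 32  (via 7)
Shortest route: 8 → 6 → 5 → 7 → 4 = 32 m.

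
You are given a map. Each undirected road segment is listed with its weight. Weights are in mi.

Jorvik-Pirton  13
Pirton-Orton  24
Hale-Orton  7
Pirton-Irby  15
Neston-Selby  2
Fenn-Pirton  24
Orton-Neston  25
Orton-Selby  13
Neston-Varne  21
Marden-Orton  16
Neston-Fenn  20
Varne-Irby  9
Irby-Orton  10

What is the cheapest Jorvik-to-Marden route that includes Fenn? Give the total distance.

88 mi

Shortest Jorvik→Fenn: Jorvik → Pirton → Fenn = 37
Best Fenn to Marden: Fenn → Neston → Selby → Orton → Marden costing 51
Total via Fenn: 37 + 51 = 88 mi.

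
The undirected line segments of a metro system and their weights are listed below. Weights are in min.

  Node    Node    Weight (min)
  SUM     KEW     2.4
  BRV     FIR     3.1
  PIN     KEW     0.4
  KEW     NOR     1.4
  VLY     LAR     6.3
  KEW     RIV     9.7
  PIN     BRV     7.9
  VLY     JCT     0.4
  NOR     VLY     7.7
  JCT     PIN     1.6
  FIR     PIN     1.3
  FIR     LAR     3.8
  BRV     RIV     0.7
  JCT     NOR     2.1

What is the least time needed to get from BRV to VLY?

6.4 min

Settle nodes by increasing distance from BRV:
BRV: 0
RIV: 0.7  (via BRV)
FIR: 3.1  (via BRV)
PIN: 4.4  (via FIR)
KEW: 4.8  (via PIN)
JCT: 6  (via PIN)
NOR: 6.2  (via KEW)
VLY: 6.4  (via JCT)
Shortest route: BRV–FIR–PIN–JCT–VLY = 6.4 min.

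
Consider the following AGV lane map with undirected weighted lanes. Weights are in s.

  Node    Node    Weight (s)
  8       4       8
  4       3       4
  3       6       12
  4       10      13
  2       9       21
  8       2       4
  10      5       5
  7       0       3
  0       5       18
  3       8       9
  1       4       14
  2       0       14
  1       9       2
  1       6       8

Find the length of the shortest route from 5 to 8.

Settle nodes by increasing distance from 5:
5: 0
10: 5  (via 5)
0: 18  (via 5)
4: 18  (via 10)
7: 21  (via 0)
3: 22  (via 4)
8: 26  (via 4)
Shortest route: 5 → 10 → 4 → 8 = 26 s.

26 s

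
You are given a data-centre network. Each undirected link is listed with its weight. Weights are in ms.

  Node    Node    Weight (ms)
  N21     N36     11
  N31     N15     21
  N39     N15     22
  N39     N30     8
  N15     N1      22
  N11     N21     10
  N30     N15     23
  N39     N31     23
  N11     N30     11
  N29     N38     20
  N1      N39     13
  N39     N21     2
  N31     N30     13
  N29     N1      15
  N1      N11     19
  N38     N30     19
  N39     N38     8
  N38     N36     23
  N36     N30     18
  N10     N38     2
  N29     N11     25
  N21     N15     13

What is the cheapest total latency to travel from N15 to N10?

Candidate routes:
N15–N39–N38–N10: 22+8+2 = 32
N15–N21–N39–N38–N10: 13+2+8+2 = 25
N15–N30–N39–N38–N10: 23+8+8+2 = 41
N15–N30–N38–N10: 23+19+2 = 44
The minimum is 25 ms via N15–N21–N39–N38–N10.

25 ms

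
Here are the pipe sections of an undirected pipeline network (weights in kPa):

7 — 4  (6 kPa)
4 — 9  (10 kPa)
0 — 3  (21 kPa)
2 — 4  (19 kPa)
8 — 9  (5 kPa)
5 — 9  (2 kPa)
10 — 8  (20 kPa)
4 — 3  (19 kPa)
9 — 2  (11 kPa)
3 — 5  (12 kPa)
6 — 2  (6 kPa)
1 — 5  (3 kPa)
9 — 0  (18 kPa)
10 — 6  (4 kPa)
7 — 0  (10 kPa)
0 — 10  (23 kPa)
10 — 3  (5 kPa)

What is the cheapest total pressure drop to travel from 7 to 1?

Running Dijkstra from 7:
7: 0
4: 6  (via 7)
0: 10  (via 7)
9: 16  (via 4)
5: 18  (via 9)
1: 21  (via 5)
Shortest route: 7–4–9–5–1 = 21 kPa.

21 kPa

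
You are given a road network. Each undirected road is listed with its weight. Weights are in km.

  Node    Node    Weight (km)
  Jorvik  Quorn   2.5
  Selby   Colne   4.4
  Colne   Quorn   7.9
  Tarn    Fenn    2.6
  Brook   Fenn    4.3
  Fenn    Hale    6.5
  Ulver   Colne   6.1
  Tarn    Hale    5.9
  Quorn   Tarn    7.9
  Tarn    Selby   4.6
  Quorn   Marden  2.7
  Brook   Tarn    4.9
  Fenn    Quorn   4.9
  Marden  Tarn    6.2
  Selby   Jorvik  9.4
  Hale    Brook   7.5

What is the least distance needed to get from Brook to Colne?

Settle nodes by increasing distance from Brook:
Brook: 0
Fenn: 4.3  (via Brook)
Tarn: 4.9  (via Brook)
Hale: 7.5  (via Brook)
Quorn: 9.2  (via Fenn)
Selby: 9.5  (via Tarn)
Marden: 11.1  (via Tarn)
Jorvik: 11.7  (via Quorn)
Colne: 13.9  (via Selby)
Shortest route: Brook–Tarn–Selby–Colne = 13.9 km.

13.9 km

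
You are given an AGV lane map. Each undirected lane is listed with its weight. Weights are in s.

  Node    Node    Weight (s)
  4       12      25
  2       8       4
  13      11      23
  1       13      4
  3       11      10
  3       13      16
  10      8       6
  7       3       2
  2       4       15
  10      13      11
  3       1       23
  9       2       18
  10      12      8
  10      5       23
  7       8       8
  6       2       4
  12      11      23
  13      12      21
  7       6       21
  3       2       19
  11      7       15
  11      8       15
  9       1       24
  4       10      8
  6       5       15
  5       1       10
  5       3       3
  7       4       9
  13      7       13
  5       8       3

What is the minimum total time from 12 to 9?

36 s

Compare a few routes:
12 → 13 → 1 → 9: 21+4+24 = 49
12 → 10 → 13 → 1 → 9: 8+11+4+24 = 47
12 → 10 → 8 → 2 → 9: 8+6+4+18 = 36
12 → 10 → 4 → 2 → 9: 8+8+15+18 = 49
Cheapest is 12 → 10 → 8 → 2 → 9 at 36 s.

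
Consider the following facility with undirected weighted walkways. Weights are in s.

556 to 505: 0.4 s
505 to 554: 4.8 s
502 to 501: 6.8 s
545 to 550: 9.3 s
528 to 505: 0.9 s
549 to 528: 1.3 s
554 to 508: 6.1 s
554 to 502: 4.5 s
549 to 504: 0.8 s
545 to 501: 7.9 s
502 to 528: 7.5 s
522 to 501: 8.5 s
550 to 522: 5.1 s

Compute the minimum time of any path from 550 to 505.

Settle nodes by increasing distance from 550:
550: 0
522: 5.1  (via 550)
545: 9.3  (via 550)
501: 13.6  (via 522)
502: 20.4  (via 501)
554: 24.9  (via 502)
528: 27.9  (via 502)
505: 28.8  (via 528)
Shortest route: 550 → 522 → 501 → 502 → 528 → 505 = 28.8 s.

28.8 s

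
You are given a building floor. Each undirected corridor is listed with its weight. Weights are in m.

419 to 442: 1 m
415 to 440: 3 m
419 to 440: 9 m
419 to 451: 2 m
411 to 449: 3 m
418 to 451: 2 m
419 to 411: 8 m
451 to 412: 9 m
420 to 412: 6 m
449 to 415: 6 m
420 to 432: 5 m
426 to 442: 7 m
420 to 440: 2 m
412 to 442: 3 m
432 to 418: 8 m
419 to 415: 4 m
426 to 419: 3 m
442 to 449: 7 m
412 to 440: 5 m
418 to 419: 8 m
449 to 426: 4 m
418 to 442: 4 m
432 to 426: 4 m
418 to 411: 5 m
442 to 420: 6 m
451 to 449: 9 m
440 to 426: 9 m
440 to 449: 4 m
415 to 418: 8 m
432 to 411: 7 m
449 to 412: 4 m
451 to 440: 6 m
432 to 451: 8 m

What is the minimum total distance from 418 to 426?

Enumerating some paths:
418 - 451 - 419 - 426: 2+2+3 = 7
418 - 442 - 419 - 426: 4+1+3 = 8
418 - 442 - 426: 4+7 = 11
418 - 419 - 426: 8+3 = 11
Cheapest is 418 - 451 - 419 - 426 at 7 m.

7 m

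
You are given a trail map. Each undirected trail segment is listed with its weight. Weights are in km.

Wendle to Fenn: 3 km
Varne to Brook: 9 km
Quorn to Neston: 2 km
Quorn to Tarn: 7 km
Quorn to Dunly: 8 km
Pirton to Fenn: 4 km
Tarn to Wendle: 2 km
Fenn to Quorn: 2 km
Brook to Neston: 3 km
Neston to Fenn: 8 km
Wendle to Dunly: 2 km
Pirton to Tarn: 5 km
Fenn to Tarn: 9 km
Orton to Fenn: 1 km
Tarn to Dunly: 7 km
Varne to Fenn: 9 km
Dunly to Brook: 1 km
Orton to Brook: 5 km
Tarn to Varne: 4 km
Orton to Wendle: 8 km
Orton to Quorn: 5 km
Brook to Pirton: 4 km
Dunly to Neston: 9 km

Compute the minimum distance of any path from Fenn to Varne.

Candidate routes:
Fenn–Quorn–Tarn–Varne: 2+7+4 = 13
Fenn–Tarn–Varne: 9+4 = 13
Fenn–Varne: 9 = 9
Fenn–Pirton–Tarn–Varne: 4+5+4 = 13
Cheapest is Fenn–Varne at 9 km.

9 km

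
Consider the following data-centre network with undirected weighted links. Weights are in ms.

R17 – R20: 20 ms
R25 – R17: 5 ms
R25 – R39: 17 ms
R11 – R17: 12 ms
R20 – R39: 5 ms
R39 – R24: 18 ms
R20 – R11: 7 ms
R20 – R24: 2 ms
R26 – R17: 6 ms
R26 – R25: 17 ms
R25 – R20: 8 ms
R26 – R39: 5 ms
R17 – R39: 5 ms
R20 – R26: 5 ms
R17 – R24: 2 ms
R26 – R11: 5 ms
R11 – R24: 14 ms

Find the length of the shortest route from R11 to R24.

Enumerating some paths:
R11 - R20 - R24: 7+2 = 9
R11 - R26 - R20 - R24: 5+5+2 = 12
R11 - R26 - R17 - R24: 5+6+2 = 13
Cheapest is R11 - R20 - R24 at 9 ms.

9 ms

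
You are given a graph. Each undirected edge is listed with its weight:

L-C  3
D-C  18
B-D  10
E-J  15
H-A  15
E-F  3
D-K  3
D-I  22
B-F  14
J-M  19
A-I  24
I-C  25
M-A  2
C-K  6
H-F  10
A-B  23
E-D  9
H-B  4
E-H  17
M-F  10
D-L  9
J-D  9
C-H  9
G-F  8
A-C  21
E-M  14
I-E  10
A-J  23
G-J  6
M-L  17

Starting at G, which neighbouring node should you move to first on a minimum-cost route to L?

Candidate routes:
G → F → E → D → L: 8+3+9+9 = 29
G → J → D → L: 6+9+9 = 24
G → J → D → K → C → L: 6+9+3+6+3 = 27
The minimum is 24 via G → J → D → L.
So from G the first move is to J.

J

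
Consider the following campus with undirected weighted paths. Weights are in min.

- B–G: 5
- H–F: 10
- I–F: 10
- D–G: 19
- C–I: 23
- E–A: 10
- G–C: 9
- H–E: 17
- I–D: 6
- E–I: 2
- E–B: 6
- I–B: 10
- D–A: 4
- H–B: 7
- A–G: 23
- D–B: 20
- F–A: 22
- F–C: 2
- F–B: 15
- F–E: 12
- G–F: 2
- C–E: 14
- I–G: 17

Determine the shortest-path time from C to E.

14 min

Compare a few routes:
C → E: 14 = 14
C → F → G → B → E: 2+2+5+6 = 15
Cheapest is C → E at 14 min.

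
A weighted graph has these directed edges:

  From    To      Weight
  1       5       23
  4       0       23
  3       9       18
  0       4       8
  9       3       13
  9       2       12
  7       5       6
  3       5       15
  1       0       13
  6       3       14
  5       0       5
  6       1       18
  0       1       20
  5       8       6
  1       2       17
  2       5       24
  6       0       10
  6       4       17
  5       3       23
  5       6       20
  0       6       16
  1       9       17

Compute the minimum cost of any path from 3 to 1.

Running Dijkstra from 3:
3: 0
5: 15  (via 3)
9: 18  (via 3)
0: 20  (via 5)
8: 21  (via 5)
4: 28  (via 0)
2: 30  (via 9)
6: 35  (via 5)
1: 40  (via 0)
Shortest route: 3–5–0–1 = 40.

40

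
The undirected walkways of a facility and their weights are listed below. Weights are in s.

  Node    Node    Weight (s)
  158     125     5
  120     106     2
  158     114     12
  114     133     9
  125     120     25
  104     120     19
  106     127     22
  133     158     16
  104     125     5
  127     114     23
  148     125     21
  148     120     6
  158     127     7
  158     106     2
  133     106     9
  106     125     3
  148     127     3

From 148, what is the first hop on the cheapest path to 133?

120

Compare a few routes:
148 - 120 - 106 - 133: 6+2+9 = 17
148 - 127 - 158 - 133: 3+7+16 = 26
148 - 127 - 158 - 106 - 133: 3+7+2+9 = 21
148 - 120 - 106 - 158 - 133: 6+2+2+16 = 26
The minimum is 17 s via 148 - 120 - 106 - 133.
So from 148 the first move is to 120.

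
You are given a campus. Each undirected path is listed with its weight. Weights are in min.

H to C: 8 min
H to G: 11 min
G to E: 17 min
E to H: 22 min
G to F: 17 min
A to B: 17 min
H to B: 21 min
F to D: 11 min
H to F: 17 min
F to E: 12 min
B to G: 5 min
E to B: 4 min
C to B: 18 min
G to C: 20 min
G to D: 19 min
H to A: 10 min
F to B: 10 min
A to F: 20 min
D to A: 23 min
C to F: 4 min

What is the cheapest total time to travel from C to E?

16 min

Candidate routes:
C - F - B - E: 4+10+4 = 18
C - B - E: 18+4 = 22
C - F - E: 4+12 = 16
Cheapest is C - F - E at 16 min.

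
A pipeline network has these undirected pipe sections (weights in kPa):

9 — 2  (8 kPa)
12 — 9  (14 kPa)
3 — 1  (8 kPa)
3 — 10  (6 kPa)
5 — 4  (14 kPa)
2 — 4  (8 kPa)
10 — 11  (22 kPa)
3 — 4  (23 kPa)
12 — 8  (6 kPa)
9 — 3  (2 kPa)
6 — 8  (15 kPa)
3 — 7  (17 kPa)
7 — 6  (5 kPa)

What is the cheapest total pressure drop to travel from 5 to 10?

38 kPa

Candidate routes:
5–4–2–9–3–10: 14+8+8+2+6 = 38
5–4–3–10: 14+23+6 = 43
Cheapest is 5–4–2–9–3–10 at 38 kPa.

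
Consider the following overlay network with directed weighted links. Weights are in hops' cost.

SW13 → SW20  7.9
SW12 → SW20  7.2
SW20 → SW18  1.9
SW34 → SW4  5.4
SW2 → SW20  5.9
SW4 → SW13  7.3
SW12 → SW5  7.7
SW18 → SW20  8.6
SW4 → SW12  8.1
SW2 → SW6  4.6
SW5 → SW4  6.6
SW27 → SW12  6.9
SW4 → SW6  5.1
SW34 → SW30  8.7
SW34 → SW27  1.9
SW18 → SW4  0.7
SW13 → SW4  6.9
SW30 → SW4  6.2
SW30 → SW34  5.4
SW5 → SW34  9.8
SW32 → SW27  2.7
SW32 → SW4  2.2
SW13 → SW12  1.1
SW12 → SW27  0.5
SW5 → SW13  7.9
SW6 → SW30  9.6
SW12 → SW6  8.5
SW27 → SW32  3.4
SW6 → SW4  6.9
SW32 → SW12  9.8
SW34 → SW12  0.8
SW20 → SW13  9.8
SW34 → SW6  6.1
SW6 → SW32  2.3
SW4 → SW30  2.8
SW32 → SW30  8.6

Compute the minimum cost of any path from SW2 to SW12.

Candidate routes:
SW2 - SW20 - SW18 - SW4 - SW12: 5.9+1.9+0.7+8.1 = 16.6
SW2 - SW6 - SW32 - SW12: 4.6+2.3+9.8 = 16.7
SW2 - SW20 - SW13 - SW12: 5.9+9.8+1.1 = 16.8
SW2 - SW6 - SW32 - SW27 - SW12: 4.6+2.3+2.7+6.9 = 16.5
Cheapest is SW2 - SW6 - SW32 - SW27 - SW12 at 16.5 hops' cost.

16.5 hops' cost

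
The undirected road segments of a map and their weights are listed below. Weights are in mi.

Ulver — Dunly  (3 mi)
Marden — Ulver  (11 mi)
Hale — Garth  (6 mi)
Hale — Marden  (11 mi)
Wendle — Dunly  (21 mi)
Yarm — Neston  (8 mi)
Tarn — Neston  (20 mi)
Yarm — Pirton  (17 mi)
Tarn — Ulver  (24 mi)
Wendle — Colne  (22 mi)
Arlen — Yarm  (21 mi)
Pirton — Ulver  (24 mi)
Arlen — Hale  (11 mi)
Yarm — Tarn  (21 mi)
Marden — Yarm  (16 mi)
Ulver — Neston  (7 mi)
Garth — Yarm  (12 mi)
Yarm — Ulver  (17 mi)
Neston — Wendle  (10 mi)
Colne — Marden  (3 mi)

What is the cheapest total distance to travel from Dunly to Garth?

Candidate routes:
Dunly–Ulver–Marden–Hale–Garth: 3+11+11+6 = 31
Dunly–Ulver–Neston–Yarm–Garth: 3+7+8+12 = 30
Cheapest is Dunly–Ulver–Neston–Yarm–Garth at 30 mi.

30 mi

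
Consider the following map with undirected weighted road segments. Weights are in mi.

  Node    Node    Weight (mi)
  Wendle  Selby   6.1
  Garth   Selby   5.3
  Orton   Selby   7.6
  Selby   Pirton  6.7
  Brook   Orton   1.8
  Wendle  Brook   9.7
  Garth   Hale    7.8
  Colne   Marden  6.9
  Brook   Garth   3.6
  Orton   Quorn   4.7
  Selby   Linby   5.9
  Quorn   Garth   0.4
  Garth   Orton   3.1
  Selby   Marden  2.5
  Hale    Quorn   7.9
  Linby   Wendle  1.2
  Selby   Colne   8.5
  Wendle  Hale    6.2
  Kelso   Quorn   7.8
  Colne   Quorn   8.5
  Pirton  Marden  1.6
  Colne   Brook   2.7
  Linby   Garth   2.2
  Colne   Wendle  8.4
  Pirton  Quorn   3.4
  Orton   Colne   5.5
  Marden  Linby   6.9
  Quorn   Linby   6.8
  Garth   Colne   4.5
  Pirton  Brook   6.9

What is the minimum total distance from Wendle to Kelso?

11.6 mi

Candidate routes:
Wendle–Linby–Garth–Orton–Quorn–Kelso: 1.2+2.2+3.1+4.7+7.8 = 19
Wendle–Linby–Quorn–Kelso: 1.2+6.8+7.8 = 15.8
Wendle–Linby–Garth–Quorn–Kelso: 1.2+2.2+0.4+7.8 = 11.6
The minimum is 11.6 mi via Wendle–Linby–Garth–Quorn–Kelso.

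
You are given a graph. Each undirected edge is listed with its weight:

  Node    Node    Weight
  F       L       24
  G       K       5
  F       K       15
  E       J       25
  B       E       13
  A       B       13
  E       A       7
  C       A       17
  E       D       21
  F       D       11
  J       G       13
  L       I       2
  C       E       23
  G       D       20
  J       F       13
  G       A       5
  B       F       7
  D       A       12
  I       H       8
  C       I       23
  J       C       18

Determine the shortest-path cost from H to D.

Shortest distances from H:
H: 0
I: 8  (via H)
L: 10  (via I)
C: 31  (via I)
F: 34  (via L)
B: 41  (via F)
D: 45  (via F)
Shortest route: H–I–L–F–D = 45.

45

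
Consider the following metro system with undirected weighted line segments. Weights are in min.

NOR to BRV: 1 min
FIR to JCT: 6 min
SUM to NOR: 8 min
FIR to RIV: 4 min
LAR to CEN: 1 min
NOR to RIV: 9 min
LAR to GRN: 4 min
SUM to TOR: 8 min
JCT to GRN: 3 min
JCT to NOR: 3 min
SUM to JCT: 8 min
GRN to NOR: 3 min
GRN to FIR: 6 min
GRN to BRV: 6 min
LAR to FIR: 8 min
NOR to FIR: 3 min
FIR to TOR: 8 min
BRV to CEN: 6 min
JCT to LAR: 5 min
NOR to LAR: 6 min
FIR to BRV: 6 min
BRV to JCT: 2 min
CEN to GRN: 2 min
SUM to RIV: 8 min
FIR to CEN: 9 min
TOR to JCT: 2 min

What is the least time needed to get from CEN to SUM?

Shortest distances from CEN:
CEN: 0
LAR: 1  (via CEN)
GRN: 2  (via CEN)
JCT: 5  (via GRN)
NOR: 5  (via GRN)
BRV: 6  (via CEN)
TOR: 7  (via JCT)
FIR: 8  (via GRN)
RIV: 12  (via FIR)
SUM: 13  (via JCT)
Shortest route: CEN–GRN–JCT–SUM = 13 min.

13 min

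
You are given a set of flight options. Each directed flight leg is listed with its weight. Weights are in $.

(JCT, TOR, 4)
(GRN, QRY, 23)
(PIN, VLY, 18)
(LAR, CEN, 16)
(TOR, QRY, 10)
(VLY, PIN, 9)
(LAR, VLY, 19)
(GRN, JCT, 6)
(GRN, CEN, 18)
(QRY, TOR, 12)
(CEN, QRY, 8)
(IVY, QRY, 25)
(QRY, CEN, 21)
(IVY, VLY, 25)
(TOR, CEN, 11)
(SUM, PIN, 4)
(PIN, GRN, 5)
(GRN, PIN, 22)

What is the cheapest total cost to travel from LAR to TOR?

Shortest distances from LAR:
LAR: 0
CEN: 16  (via LAR)
VLY: 19  (via LAR)
QRY: 24  (via CEN)
PIN: 28  (via VLY)
GRN: 33  (via PIN)
TOR: 36  (via QRY)
Shortest route: LAR–CEN–QRY–TOR = $36.

$36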